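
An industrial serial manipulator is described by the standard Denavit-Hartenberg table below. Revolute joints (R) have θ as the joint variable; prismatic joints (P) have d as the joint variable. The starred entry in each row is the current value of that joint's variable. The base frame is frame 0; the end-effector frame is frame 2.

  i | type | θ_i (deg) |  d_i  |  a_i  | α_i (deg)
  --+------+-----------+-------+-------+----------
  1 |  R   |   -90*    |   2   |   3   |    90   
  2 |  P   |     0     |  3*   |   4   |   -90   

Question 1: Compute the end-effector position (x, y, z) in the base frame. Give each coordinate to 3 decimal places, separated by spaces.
-3.000 -7.000 2.000

after link 1: o_1 = (0.0000, -3.0000, 2.0000)
after link 2: o_2 = (-3.0000, -7.0000, 2.0000)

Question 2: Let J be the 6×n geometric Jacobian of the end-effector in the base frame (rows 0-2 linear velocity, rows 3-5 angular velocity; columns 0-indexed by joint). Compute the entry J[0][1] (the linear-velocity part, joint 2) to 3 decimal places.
prismatic axis z_1 = (-1.0000,-0.0000,0.0000)
J_v[:, 1] = z_1; J_ω[:, 1] = (0,0,0)
entry J[0][1] = -1.0000

-1.000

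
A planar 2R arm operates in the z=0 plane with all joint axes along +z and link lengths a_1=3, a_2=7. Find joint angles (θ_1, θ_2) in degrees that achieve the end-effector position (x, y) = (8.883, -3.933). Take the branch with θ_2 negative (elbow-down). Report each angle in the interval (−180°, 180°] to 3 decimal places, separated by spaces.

-2.770 -29.992

cos θ_2 = (94.3762−3²−7²)/(2·3·7) = 0.8661; θ_2 = -29.9915° (elbow-down)
β = atan2(-3.9330,8.8830) = -23.8816°; ψ = atan2(-3.4991,9.0627) = -21.1115°
θ_1 = β − ψ = -2.7701°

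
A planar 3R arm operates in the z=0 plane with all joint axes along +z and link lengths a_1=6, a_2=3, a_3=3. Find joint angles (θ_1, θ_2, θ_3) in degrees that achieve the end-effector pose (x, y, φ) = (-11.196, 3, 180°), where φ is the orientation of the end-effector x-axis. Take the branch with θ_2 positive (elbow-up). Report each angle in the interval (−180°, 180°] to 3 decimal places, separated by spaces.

149.997 30.008 -0.005

wrist centre = target − a_3·(cos φ, sin φ) = (-8.1960, 3.0000)
cos θ_2 = (76.1744−6²−3²)/(2·6·3) = 0.8660; θ_2 = 30.0080° (elbow-up)
β = atan2(3.0000,-8.1960) = 159.8957°; ψ = atan2(1.5004,8.5979) = 9.8987°
θ_1 = β − ψ = 149.9971°
θ_3 = φ − θ_1 − θ_2 = -0.0050° (wrapped to (-180°,180°])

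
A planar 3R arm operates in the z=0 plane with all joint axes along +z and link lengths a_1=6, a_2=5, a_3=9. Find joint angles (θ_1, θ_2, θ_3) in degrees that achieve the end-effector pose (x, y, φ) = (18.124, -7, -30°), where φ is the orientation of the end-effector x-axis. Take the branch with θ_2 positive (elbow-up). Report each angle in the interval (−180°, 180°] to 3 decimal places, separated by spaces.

wrist centre = target − a_3·(cos φ, sin φ) = (10.3298, -2.5000)
cos θ_2 = (112.9542−6²−5²)/(2·6·5) = 0.8659; θ_2 = 30.0140° (elbow-up)
β = atan2(-2.5000,10.3298) = -13.6051°; ψ = atan2(2.5011,10.3295) = 13.6109°
θ_1 = β − ψ = -27.2160°
θ_3 = φ − θ_1 − θ_2 = -32.7980° (wrapped to (-180°,180°])

-27.216 30.014 -32.798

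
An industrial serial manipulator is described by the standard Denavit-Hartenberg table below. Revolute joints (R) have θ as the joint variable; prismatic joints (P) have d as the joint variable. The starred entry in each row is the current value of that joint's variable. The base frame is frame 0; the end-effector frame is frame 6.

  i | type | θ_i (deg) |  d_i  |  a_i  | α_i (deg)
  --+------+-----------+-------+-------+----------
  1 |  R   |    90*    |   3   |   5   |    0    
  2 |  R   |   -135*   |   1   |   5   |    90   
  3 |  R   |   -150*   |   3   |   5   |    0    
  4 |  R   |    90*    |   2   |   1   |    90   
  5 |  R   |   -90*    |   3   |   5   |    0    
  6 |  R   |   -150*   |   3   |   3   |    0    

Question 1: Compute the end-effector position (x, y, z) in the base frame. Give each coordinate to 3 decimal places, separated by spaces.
-5.214 6.540 -1.067

after link 1: o_1 = (0.0000, 5.0000, 3.0000)
after link 2: o_2 = (3.5355, 1.4645, 4.0000)
after link 3: o_3 = (-1.6476, 2.4050, 1.5000)
after link 4: o_4 = (-2.7083, 0.6372, 0.6340)
after link 5: o_5 = (-1.0099, 6.0099, -0.8660)
after link 6: o_6 = (-5.2145, 6.5402, -1.0670)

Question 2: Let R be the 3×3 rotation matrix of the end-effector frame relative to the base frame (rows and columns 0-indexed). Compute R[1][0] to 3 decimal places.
-0.436

End-effector x-axis (col 0 of R) = (-0.7891,-0.4356,0.4330)
R[1][0] = -0.4356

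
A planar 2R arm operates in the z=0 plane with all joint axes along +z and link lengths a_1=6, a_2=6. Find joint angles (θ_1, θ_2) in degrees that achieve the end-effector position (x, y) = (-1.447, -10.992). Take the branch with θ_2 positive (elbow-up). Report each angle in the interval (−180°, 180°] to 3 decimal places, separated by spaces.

cos θ_2 = (122.9179−6²−6²)/(2·6·6) = 0.7072; θ_2 = 44.9930° (elbow-up)
β = atan2(-10.9920,-1.4470) = -97.4994°; ψ = atan2(4.2421,10.2432) = 22.4965°
θ_1 = β − ψ = -119.9959°

-119.996 44.993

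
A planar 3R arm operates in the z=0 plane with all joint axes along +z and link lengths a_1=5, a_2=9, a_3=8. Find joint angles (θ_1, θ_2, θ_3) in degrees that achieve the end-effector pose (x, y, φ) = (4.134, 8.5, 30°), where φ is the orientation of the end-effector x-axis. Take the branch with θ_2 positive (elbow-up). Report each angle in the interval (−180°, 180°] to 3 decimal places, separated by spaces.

wrist centre = target − a_3·(cos φ, sin φ) = (-2.7942, 4.5000)
cos θ_2 = (28.0576−5²−9²)/(2·5·9) = -0.8660; θ_2 = 150.0002° (elbow-up)
β = atan2(4.5000,-2.7942) = 121.8376°; ψ = atan2(4.5000,-2.7942) = 121.8381°
θ_1 = β − ψ = -0.0005°
θ_3 = φ − θ_1 − θ_2 = -119.9997° (wrapped to (-180°,180°])

-0.001 150.000 -120.000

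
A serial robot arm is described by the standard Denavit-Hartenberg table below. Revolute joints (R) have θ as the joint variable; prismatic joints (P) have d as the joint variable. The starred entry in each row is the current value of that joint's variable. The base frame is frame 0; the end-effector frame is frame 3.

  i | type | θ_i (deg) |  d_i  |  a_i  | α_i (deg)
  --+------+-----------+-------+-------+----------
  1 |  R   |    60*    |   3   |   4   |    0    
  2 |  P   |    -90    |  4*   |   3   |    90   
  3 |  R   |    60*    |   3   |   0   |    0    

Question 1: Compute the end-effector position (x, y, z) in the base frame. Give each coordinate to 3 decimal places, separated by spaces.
after link 1: o_1 = (2.0000, 3.4641, 3.0000)
after link 2: o_2 = (4.5981, 1.9641, 7.0000)
after link 3: o_3 = (3.0981, -0.6340, 7.0000)

3.098 -0.634 7.000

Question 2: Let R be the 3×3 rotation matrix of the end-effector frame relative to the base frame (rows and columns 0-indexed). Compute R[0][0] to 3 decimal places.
0.433

End-effector x-axis (col 0 of R) = (0.4330,-0.2500,0.8660)
R[0][0] = 0.4330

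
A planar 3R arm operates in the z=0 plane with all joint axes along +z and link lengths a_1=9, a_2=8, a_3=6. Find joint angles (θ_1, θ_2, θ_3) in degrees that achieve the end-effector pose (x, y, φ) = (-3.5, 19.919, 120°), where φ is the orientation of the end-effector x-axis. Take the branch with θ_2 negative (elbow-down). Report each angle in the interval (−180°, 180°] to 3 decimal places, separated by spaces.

wrist centre = target − a_3·(cos φ, sin φ) = (-0.5000, 14.7228)
cos θ_2 = (217.0122−9²−8²)/(2·9·8) = 0.5001; θ_2 = -59.9944° (elbow-down)
β = atan2(14.7228,-0.5000) = 91.9451°; ψ = atan2(-6.9278,13.0007) = -28.0523°
θ_1 = β − ψ = 119.9974°
θ_3 = φ − θ_1 − θ_2 = 59.9970° (wrapped to (-180°,180°])

119.997 -59.994 59.997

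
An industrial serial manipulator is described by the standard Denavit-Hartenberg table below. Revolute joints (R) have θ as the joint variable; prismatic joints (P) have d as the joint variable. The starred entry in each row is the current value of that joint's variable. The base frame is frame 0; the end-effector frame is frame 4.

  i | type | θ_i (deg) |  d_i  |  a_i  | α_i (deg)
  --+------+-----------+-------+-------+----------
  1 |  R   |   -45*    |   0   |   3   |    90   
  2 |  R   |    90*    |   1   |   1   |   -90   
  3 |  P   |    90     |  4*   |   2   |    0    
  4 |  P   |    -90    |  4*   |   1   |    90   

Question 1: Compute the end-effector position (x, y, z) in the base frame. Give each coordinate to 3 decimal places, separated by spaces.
after link 1: o_1 = (2.1213, -2.1213, 0.0000)
after link 2: o_2 = (1.4142, -2.8284, 1.0000)
after link 3: o_3 = (0.0000, 1.4142, 1.0000)
after link 4: o_4 = (-2.8284, 4.2426, 2.0000)

-2.828 4.243 2.000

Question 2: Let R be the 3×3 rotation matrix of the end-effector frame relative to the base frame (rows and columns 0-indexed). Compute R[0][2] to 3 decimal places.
End-effector z-axis (col 2 of R) = (-0.7071,-0.7071,0.0000)
R[0][2] = -0.7071

-0.707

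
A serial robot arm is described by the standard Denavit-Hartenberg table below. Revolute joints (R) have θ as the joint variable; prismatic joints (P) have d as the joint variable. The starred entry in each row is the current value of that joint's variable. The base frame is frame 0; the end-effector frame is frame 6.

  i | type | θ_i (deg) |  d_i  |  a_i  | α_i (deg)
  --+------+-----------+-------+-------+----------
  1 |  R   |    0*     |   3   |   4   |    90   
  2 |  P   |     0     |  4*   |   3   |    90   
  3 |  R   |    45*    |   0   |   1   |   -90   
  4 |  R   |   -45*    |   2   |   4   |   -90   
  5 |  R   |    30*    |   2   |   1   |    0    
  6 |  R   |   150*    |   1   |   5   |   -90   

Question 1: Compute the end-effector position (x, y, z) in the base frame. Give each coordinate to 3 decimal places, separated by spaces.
after link 1: o_1 = (4.0000, 0.0000, 3.0000)
after link 2: o_2 = (7.0000, -4.0000, 3.0000)
after link 3: o_3 = (7.7071, -4.7071, 3.0000)
after link 4: o_4 = (8.2929, -8.1213, 0.1716)
after link 5: o_5 = (10.0795, -9.2008, 0.9734)
after link 6: o_6 = (8.0795, -7.2008, 5.2161)

8.079 -7.201 5.216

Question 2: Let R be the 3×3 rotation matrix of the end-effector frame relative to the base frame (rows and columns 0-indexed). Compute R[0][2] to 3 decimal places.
End-effector z-axis (col 2 of R) = (-0.7071,-0.7071,0.0000)
R[0][2] = -0.7071

-0.707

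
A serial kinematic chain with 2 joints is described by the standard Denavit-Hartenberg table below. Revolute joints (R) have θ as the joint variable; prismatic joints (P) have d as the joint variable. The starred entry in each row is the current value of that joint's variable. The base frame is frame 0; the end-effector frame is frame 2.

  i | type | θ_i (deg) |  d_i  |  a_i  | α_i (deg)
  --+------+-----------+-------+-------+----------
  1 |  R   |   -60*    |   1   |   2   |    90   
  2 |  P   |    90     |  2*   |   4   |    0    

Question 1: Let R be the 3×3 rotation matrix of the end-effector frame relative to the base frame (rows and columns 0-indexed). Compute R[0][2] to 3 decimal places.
End-effector z-axis (col 2 of R) = (-0.8660,-0.5000,0.0000)
R[0][2] = -0.8660

-0.866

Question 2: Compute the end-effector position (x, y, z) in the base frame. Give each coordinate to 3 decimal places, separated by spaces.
-0.732 -2.732 5.000

after link 1: o_1 = (1.0000, -1.7321, 1.0000)
after link 2: o_2 = (-0.7321, -2.7321, 5.0000)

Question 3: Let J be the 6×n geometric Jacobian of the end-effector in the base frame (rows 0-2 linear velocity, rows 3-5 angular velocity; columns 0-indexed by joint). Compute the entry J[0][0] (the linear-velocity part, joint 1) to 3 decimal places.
axis z_0 = ẑ; lever o_n−o_0 = (-0.7321,-2.7321,5.0000)
cross product → J_v[:, 0] = (2.7321,-0.7321,0.0000)
J_ω[:, 0] = z_0
entry J[0][0] = 2.7321

2.732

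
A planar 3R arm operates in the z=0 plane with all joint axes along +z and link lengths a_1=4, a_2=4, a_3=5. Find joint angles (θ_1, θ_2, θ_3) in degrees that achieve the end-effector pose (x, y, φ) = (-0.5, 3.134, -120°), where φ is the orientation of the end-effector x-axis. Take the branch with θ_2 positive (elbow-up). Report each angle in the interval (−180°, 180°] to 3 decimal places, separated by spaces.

60.001 29.999 150.001

wrist centre = target − a_3·(cos φ, sin φ) = (2.0000, 7.4641)
cos θ_2 = (59.7132−4²−4²)/(2·4·4) = 0.8660; θ_2 = 29.9986° (elbow-up)
β = atan2(7.4641,2.0000) = 75.0000°; ψ = atan2(1.9999,7.4641) = 14.9993°
θ_1 = β − ψ = 60.0007°
θ_3 = φ − θ_1 − θ_2 = 150.0006° (wrapped to (-180°,180°])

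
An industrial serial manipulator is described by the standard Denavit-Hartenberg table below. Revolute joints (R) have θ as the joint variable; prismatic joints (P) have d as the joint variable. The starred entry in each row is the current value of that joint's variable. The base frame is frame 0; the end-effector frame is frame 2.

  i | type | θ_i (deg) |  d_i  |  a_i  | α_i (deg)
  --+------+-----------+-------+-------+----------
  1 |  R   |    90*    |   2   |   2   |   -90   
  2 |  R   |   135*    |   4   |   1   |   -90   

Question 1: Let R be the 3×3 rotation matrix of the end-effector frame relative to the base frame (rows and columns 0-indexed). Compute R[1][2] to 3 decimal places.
-0.707

End-effector z-axis (col 2 of R) = (-0.0000,-0.7071,0.7071)
R[1][2] = -0.7071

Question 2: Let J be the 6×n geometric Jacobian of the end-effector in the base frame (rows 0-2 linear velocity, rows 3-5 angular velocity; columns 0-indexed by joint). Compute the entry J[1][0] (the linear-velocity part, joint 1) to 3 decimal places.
-4.000

axis z_0 = ẑ; lever o_n−o_0 = (-4.0000,1.2929,1.2929)
cross product → J_v[:, 0] = (-1.2929,-4.0000,0.0000)
J_ω[:, 0] = z_0
entry J[1][0] = -4.0000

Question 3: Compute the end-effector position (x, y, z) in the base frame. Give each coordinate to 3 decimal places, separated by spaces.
after link 1: o_1 = (0.0000, 2.0000, 2.0000)
after link 2: o_2 = (-4.0000, 1.2929, 1.2929)

-4.000 1.293 1.293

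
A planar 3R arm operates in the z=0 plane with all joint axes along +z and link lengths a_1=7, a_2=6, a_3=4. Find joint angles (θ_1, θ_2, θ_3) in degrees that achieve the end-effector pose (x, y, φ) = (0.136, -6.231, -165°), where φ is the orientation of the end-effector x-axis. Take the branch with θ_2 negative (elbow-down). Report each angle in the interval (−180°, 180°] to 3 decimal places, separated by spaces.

wrist centre = target − a_3·(cos φ, sin φ) = (3.9997, -5.1957)
cos θ_2 = (42.9932−7²−6²)/(2·7·6) = -0.5001; θ_2 = -120.0054° (elbow-down)
β = atan2(-5.1957,3.9997) = -52.4107°; ψ = atan2(-5.1959,3.9995) = -52.4128°
θ_1 = β − ψ = 0.0021°
θ_3 = φ − θ_1 − θ_2 = -44.9967° (wrapped to (-180°,180°])

0.002 -120.005 -44.997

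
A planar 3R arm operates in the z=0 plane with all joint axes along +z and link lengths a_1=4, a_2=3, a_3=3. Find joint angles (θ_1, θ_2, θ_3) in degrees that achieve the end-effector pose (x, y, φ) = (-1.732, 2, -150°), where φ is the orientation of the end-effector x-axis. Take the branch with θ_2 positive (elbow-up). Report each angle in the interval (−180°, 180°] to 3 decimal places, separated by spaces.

wrist centre = target − a_3·(cos φ, sin φ) = (0.8661, 3.5000)
cos θ_2 = (13.0001−4²−3²)/(2·4·3) = -0.5000; θ_2 = 119.9998° (elbow-up)
β = atan2(3.5000,0.8661) = 76.1013°; ψ = atan2(2.5981,2.5000) = 46.1021°
θ_1 = β − ψ = 29.9993°
θ_3 = φ − θ_1 − θ_2 = 60.0010° (wrapped to (-180°,180°])

29.999 120.000 60.001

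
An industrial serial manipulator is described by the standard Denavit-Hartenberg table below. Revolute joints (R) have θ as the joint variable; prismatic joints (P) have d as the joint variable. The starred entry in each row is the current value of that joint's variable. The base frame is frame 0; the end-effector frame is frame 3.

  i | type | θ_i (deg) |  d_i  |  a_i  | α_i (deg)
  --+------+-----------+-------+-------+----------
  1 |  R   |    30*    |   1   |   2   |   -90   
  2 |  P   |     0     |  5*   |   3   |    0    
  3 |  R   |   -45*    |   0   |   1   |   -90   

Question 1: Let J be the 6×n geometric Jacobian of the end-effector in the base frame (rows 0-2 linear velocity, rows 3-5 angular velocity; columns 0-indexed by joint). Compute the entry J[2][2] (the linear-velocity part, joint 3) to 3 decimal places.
-0.707

axis z_2 = (-0.5000,0.8660,0.0000); lever o_n−o_2 = (0.6124,0.3536,0.7071)
cross product → J_v[:, 2] = (0.6124,0.3536,-0.7071)
J_ω[:, 2] = z_2
entry J[2][2] = -0.7071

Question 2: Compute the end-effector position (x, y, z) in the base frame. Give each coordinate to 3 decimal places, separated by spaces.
after link 1: o_1 = (1.7321, 1.0000, 1.0000)
after link 2: o_2 = (1.8301, 6.8301, 1.0000)
after link 3: o_3 = (2.4425, 7.1837, 1.7071)

2.442 7.184 1.707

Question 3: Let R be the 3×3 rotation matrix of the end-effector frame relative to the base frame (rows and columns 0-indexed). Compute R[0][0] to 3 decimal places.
End-effector x-axis (col 0 of R) = (0.6124,0.3536,0.7071)
R[0][0] = 0.6124

0.612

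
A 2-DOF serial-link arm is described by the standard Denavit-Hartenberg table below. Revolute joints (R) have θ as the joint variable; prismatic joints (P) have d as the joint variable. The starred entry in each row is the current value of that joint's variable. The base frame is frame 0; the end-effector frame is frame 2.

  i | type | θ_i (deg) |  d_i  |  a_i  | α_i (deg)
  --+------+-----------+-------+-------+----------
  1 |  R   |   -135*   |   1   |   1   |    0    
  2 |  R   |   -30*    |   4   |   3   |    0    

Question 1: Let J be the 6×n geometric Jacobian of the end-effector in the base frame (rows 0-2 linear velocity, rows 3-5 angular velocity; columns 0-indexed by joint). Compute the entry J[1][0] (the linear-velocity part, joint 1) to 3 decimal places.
-3.605

axis z_0 = ẑ; lever o_n−o_0 = (-3.6049,-1.4836,5.0000)
cross product → J_v[:, 0] = (1.4836,-3.6049,0.0000)
J_ω[:, 0] = z_0
entry J[1][0] = -3.6049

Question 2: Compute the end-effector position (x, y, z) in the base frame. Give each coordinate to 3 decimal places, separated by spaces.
after link 1: o_1 = (-0.7071, -0.7071, 1.0000)
after link 2: o_2 = (-3.6049, -1.4836, 5.0000)

-3.605 -1.484 5.000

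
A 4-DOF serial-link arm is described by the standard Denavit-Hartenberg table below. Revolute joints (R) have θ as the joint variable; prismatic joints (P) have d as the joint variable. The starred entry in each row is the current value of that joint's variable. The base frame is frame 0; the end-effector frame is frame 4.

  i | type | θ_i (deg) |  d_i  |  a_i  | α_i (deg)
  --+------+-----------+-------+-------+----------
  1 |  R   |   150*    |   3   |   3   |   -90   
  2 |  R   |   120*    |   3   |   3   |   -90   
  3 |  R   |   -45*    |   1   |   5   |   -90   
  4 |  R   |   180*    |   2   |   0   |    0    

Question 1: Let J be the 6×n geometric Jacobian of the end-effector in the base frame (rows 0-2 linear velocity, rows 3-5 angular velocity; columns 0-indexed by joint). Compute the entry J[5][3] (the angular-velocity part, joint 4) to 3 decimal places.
axis z_3 = (0.6597,0.4356,-0.6124); lever o_n−o_3 = (1.3195,0.8712,-1.2247)
cross product → J_v[:, 3] = (0.0000,0.0000,-0.0000)
J_ω[:, 3] = z_3
entry J[5][3] = -0.6124

-0.612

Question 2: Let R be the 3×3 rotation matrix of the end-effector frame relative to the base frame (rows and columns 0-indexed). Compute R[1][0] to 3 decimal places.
0.789

End-effector x-axis (col 0 of R) = (0.0474,0.7891,0.6124)
R[1][0] = 0.7891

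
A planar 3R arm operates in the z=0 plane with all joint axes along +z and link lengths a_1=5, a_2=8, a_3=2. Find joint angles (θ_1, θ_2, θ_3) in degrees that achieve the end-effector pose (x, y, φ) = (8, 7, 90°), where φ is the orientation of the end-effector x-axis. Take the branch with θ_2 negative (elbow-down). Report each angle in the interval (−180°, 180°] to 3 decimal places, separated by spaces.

wrist centre = target − a_3·(cos φ, sin φ) = (8.0000, 5.0000)
cos θ_2 = (89.0000−5²−8²)/(2·5·8) = 0.0000; θ_2 = -90.0000° (elbow-down)
β = atan2(5.0000,8.0000) = 32.0054°; ψ = atan2(-8.0000,5.0000) = -57.9946°
θ_1 = β − ψ = 90.0000°
θ_3 = φ − θ_1 − θ_2 = 90.0000° (wrapped to (-180°,180°])

90.000 -90.000 90.000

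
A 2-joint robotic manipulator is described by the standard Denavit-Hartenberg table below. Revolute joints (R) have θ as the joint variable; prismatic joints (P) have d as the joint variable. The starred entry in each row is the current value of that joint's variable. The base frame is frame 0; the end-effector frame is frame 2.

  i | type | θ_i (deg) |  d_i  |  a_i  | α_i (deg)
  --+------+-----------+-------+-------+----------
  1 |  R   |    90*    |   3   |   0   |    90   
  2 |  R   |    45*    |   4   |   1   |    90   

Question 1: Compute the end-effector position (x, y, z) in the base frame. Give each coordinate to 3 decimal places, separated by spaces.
4.000 0.707 3.707

after link 1: o_1 = (0.0000, 0.0000, 3.0000)
after link 2: o_2 = (4.0000, 0.7071, 3.7071)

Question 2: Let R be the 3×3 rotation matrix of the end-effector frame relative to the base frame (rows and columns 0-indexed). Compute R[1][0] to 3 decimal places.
0.707

End-effector x-axis (col 0 of R) = (0.0000,0.7071,0.7071)
R[1][0] = 0.7071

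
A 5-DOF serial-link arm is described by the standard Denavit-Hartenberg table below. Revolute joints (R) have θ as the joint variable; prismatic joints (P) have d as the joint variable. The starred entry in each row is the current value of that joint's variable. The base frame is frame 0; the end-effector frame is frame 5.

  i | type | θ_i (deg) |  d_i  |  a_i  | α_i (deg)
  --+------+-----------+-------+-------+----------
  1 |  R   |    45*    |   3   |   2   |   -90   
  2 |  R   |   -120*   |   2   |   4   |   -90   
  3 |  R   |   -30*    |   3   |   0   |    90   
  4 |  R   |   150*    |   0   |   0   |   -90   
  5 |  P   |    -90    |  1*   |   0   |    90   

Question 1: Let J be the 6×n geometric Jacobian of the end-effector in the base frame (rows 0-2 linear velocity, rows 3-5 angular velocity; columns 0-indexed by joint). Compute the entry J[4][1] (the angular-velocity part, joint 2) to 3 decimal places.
0.707

axis z_1 = (-0.7071,0.7071,0.0000); lever o_n−o_1 = (-1.1918,1.2831,4.1561)
cross product → J_v[:, 1] = (2.9388,2.9388,-0.0646)
J_ω[:, 1] = z_1
entry J[4][1] = 0.7071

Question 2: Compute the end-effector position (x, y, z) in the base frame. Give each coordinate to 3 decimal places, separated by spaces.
after link 1: o_1 = (1.4142, 1.4142, 3.0000)
after link 2: o_2 = (-1.4142, 1.4142, 6.4641)
after link 3: o_3 = (0.4229, 3.2513, 7.9641)
after link 4: o_4 = (0.4229, 3.2513, 7.9641)
after link 5: o_5 = (0.2224, 2.6973, 7.1561)

0.222 2.697 7.156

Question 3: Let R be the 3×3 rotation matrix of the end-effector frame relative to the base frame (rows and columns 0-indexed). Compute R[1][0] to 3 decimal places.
0.789

End-effector x-axis (col 0 of R) = (-0.4356,0.7891,-0.4330)
R[1][0] = 0.7891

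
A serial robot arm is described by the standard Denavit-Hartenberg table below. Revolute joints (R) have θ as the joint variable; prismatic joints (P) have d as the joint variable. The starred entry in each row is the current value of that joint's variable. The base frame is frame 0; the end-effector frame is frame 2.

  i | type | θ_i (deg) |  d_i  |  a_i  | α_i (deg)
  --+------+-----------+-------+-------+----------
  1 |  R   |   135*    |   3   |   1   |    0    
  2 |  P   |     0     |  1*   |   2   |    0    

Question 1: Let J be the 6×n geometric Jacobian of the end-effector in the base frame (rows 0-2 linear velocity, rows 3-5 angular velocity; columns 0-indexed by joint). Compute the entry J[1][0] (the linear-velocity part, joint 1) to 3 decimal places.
-2.121

axis z_0 = ẑ; lever o_n−o_0 = (-2.1213,2.1213,4.0000)
cross product → J_v[:, 0] = (-2.1213,-2.1213,0.0000)
J_ω[:, 0] = z_0
entry J[1][0] = -2.1213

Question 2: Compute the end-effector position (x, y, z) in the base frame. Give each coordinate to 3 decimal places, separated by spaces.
-2.121 2.121 4.000

after link 1: o_1 = (-0.7071, 0.7071, 3.0000)
after link 2: o_2 = (-2.1213, 2.1213, 4.0000)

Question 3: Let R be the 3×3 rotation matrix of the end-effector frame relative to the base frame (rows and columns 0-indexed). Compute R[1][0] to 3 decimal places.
0.707

End-effector x-axis (col 0 of R) = (-0.7071,0.7071,0.0000)
R[1][0] = 0.7071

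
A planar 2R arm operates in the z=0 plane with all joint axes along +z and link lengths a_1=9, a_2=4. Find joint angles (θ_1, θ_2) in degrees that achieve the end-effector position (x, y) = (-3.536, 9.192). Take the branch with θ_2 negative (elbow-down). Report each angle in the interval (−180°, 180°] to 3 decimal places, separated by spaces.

cos θ_2 = (96.9962−9²−4²)/(2·9·4) = -0.0001; θ_2 = -90.0031° (elbow-down)
β = atan2(9.1920,-3.5360) = 111.0409°; ψ = atan2(-4.0000,8.9998) = -23.9630°
θ_1 = β − ψ = 135.0038°

135.004 -90.003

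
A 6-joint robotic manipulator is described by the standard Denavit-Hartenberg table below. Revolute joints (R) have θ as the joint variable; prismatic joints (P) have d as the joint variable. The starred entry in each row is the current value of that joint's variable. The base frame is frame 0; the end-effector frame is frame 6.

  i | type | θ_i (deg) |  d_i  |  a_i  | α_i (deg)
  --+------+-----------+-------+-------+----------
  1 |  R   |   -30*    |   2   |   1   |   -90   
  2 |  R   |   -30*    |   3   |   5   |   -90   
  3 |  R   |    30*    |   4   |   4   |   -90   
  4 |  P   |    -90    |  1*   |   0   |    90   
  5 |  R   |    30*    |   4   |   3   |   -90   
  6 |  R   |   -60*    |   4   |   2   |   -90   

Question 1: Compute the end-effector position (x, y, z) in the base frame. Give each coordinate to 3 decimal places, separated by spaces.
2.567 -3.482 -2.598

after link 1: o_1 = (0.8660, -0.5000, 2.0000)
after link 2: o_2 = (6.1160, -0.0670, 4.5000)
after link 3: o_3 = (9.4462, -4.2990, 2.7679)
after link 4: o_4 = (8.6381, -4.8325, 2.5179)
after link 5: o_5 = (6.9530, -3.0502, -1.8391)
after link 6: o_6 = (2.5670, -3.4821, -2.5981)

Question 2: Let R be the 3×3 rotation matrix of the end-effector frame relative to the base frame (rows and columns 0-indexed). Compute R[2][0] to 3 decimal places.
End-effector x-axis (col 0 of R) = (-0.3605,0.4581,-0.8125)
R[2][0] = -0.8125

-0.813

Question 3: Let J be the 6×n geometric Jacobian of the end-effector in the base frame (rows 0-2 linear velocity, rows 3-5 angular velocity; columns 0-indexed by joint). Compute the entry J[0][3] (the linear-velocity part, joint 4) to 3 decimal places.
prismatic axis z_3 = (-0.8080,-0.5335,-0.2500)
J_v[:, 3] = z_3; J_ω[:, 3] = (0,0,0)
entry J[0][3] = -0.8080

-0.808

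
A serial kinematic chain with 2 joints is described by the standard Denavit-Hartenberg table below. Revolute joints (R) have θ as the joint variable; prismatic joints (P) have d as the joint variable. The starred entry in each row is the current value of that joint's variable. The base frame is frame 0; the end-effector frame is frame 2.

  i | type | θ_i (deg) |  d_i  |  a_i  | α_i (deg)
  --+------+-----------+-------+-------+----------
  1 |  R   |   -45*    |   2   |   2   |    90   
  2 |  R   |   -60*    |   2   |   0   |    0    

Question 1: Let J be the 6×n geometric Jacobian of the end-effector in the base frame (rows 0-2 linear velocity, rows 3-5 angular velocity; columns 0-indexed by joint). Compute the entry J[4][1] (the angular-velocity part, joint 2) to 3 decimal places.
axis z_1 = (-0.7071,-0.7071,0.0000); lever o_n−o_1 = (-1.4142,-1.4142,0.0000)
cross product → J_v[:, 1] = (0.0000,-0.0000,-0.0000)
J_ω[:, 1] = z_1
entry J[4][1] = -0.7071

-0.707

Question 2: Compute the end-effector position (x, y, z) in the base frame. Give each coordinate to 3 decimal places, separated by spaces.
after link 1: o_1 = (1.4142, -1.4142, 2.0000)
after link 2: o_2 = (0.0000, -2.8284, 2.0000)

0.000 -2.828 2.000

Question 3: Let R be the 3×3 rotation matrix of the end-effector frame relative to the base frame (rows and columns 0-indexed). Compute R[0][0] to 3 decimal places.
0.354

End-effector x-axis (col 0 of R) = (0.3536,-0.3536,-0.8660)
R[0][0] = 0.3536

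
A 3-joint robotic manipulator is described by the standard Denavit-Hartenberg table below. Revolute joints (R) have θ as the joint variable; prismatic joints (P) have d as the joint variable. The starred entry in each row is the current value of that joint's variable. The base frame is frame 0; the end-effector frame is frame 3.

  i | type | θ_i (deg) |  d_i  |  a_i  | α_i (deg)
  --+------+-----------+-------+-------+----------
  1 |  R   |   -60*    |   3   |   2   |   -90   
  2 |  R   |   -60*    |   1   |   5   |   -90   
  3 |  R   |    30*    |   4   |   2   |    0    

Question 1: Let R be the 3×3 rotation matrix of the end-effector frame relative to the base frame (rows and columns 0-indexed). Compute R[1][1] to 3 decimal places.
-0.217

End-effector y-axis (col 1 of R) = (-0.8750,-0.2165,-0.4330)
R[1][1] = -0.2165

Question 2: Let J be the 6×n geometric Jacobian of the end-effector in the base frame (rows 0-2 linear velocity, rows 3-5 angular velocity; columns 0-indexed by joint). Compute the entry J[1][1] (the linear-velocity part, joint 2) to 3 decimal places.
-3.317

axis z_1 = (0.8660,0.5000,0.0000); lever o_n−o_1 = (3.4151,-5.9151,3.8301)
cross product → J_v[:, 1] = (1.9151,-3.3170,-6.8301)
J_ω[:, 1] = z_1
entry J[1][1] = -3.3170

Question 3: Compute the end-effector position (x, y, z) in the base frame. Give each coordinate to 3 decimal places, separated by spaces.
after link 1: o_1 = (1.0000, -1.7321, 3.0000)
after link 2: o_2 = (3.1160, -3.3971, 7.3301)
after link 3: o_3 = (4.4151, -7.6471, 6.8301)

4.415 -7.647 6.830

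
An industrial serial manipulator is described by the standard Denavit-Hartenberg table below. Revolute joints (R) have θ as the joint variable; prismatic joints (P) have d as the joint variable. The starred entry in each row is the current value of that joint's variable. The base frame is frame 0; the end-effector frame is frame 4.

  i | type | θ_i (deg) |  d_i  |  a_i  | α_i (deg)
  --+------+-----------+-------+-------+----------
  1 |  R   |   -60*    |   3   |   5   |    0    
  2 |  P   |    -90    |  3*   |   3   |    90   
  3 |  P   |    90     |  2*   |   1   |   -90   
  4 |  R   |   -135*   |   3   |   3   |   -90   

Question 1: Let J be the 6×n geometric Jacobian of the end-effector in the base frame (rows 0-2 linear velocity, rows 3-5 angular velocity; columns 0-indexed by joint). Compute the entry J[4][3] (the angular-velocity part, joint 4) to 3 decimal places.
0.500

axis z_3 = (0.8660,0.5000,0.0000); lever o_n−o_3 = (1.5374,3.3371,-2.1213)
cross product → J_v[:, 3] = (-1.0607,1.8371,2.1213)
J_ω[:, 3] = z_3
entry J[4][3] = 0.5000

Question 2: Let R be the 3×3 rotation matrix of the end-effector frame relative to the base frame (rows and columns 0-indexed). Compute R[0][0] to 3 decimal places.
-0.354

End-effector x-axis (col 0 of R) = (-0.3536,0.6124,-0.7071)
R[0][0] = -0.3536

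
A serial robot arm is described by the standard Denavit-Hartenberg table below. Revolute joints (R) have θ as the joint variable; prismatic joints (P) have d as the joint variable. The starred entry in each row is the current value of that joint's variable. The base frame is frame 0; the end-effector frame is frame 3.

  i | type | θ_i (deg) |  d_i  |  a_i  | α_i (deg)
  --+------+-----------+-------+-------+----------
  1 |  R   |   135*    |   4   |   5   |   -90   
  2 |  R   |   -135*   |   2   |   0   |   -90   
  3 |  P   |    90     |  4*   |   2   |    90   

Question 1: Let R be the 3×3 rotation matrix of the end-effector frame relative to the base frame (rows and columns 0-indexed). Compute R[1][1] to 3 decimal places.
0.500

End-effector y-axis (col 1 of R) = (-0.5000,0.5000,0.7071)
R[1][1] = 0.5000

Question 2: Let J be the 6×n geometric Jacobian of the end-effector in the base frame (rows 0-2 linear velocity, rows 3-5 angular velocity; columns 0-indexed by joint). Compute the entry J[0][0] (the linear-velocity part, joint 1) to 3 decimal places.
axis z_0 = ẑ; lever o_n−o_0 = (-5.5355,5.5355,6.8284)
cross product → J_v[:, 0] = (-5.5355,-5.5355,0.0000)
J_ω[:, 0] = z_0
entry J[0][0] = -5.5355

-5.536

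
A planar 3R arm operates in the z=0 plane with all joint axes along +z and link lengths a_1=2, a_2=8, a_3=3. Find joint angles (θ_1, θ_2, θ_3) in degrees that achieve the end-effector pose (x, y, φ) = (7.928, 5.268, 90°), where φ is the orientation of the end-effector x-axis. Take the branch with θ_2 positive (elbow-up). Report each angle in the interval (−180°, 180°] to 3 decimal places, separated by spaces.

-60.004 90.005 59.999

wrist centre = target − a_3·(cos φ, sin φ) = (7.9280, 2.2680)
cos θ_2 = (67.9970−2²−8²)/(2·2·8) = -0.0001; θ_2 = 90.0054° (elbow-up)
β = atan2(2.2680,7.9280) = 15.9645°; ψ = atan2(8.0000,1.9993) = 75.9688°
θ_1 = β − ψ = -60.0043°
θ_3 = φ − θ_1 − θ_2 = 59.9990° (wrapped to (-180°,180°])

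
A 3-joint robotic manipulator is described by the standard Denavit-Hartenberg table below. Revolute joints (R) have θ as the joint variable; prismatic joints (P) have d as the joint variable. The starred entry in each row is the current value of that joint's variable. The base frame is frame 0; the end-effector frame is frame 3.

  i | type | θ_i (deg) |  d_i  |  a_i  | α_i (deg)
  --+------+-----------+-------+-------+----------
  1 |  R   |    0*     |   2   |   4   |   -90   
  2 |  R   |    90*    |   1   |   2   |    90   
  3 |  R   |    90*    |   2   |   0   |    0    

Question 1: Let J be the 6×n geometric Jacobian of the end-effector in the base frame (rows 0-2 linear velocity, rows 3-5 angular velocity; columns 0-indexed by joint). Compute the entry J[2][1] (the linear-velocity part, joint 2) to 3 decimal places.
axis z_1 = (0.0000,1.0000,0.0000); lever o_n−o_1 = (2.0000,1.0000,-2.0000)
cross product → J_v[:, 1] = (-2.0000,0.0000,-2.0000)
J_ω[:, 1] = z_1
entry J[2][1] = -2.0000

-2.000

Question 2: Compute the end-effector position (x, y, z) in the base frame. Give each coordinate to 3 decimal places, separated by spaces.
6.000 1.000 0.000

after link 1: o_1 = (4.0000, 0.0000, 2.0000)
after link 2: o_2 = (4.0000, 1.0000, 0.0000)
after link 3: o_3 = (6.0000, 1.0000, 0.0000)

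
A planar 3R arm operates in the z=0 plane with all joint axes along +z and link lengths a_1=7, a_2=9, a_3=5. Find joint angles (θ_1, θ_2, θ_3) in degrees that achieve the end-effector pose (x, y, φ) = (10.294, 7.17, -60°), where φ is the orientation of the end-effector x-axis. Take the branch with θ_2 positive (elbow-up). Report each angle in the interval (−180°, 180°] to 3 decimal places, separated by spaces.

wrist centre = target − a_3·(cos φ, sin φ) = (7.7940, 11.5001)
cos θ_2 = (192.9994−7²−9²)/(2·7·9) = 0.5000; θ_2 = 60.0003° (elbow-up)
β = atan2(11.5001,7.7940) = 55.8733°; ψ = atan2(7.7943,11.5000) = 34.1280°
θ_1 = β − ψ = 21.7453°
θ_3 = φ − θ_1 − θ_2 = -141.7456° (wrapped to (-180°,180°])

21.745 60.000 -141.746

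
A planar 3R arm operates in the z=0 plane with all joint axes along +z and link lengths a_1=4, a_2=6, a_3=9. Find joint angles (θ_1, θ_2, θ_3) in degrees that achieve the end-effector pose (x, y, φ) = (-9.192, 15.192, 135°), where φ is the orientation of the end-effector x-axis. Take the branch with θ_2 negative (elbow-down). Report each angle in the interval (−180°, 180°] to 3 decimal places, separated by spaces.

135.008 -45.015 45.007

wrist centre = target − a_3·(cos φ, sin φ) = (-2.8280, 8.8280)
cos θ_2 = (85.9321−4²−6²)/(2·4·6) = 0.7069; θ_2 = -45.0153° (elbow-down)
β = atan2(8.8280,-2.8280) = 107.7627°; ψ = atan2(-4.2438,8.2415) = -27.2451°
θ_1 = β − ψ = 135.0079°
θ_3 = φ − θ_1 − θ_2 = 45.0074° (wrapped to (-180°,180°])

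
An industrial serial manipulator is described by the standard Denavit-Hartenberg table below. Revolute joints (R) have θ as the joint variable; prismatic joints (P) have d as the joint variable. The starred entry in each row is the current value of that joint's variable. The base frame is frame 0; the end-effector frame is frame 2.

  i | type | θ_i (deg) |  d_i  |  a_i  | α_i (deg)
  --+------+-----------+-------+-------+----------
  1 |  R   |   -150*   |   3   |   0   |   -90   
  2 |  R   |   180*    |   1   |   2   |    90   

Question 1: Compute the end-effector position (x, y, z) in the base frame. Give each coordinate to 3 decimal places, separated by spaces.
2.232 0.134 3.000

after link 1: o_1 = (0.0000, 0.0000, 3.0000)
after link 2: o_2 = (2.2321, 0.1340, 3.0000)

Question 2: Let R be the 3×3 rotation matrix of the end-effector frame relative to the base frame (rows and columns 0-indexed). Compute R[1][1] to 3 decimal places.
-0.866

End-effector y-axis (col 1 of R) = (0.5000,-0.8660,0.0000)
R[1][1] = -0.8660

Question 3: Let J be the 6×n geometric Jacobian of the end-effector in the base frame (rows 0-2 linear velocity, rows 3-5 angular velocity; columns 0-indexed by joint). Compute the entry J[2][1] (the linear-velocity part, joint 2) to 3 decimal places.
axis z_1 = (0.5000,-0.8660,0.0000); lever o_n−o_1 = (2.2321,0.1340,0.0000)
cross product → J_v[:, 1] = (-0.0000,0.0000,2.0000)
J_ω[:, 1] = z_1
entry J[2][1] = 2.0000

2.000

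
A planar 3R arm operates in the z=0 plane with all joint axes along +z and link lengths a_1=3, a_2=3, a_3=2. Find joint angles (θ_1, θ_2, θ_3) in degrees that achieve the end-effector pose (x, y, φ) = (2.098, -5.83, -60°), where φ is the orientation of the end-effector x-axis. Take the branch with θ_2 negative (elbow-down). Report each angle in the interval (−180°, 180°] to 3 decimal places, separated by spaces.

wrist centre = target − a_3·(cos φ, sin φ) = (1.0980, -4.0979)
cos θ_2 = (17.9988−3²−3²)/(2·3·3) = -0.0001; θ_2 = -90.0038° (elbow-down)
β = atan2(-4.0979,1.0980) = -75.0006°; ψ = atan2(-3.0000,2.9998) = -45.0019°
θ_1 = β − ψ = -29.9986°
θ_3 = φ − θ_1 − θ_2 = 60.0025° (wrapped to (-180°,180°])

-29.999 -90.004 60.002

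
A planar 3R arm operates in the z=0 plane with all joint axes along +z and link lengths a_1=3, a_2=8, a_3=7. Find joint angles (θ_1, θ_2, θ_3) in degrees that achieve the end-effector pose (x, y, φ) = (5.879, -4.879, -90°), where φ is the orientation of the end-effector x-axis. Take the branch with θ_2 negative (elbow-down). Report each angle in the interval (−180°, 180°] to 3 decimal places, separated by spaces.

134.991 -134.996 -89.995

wrist centre = target − a_3·(cos φ, sin φ) = (5.8790, 2.1210)
cos θ_2 = (39.0613−3²−8²)/(2·3·8) = -0.7071; θ_2 = -134.9959° (elbow-down)
β = atan2(2.1210,5.8790) = 19.8382°; ψ = atan2(-5.6573,-2.6565) = -115.1531°
θ_1 = β − ψ = 134.9913°
θ_3 = φ − θ_1 − θ_2 = -89.9954° (wrapped to (-180°,180°])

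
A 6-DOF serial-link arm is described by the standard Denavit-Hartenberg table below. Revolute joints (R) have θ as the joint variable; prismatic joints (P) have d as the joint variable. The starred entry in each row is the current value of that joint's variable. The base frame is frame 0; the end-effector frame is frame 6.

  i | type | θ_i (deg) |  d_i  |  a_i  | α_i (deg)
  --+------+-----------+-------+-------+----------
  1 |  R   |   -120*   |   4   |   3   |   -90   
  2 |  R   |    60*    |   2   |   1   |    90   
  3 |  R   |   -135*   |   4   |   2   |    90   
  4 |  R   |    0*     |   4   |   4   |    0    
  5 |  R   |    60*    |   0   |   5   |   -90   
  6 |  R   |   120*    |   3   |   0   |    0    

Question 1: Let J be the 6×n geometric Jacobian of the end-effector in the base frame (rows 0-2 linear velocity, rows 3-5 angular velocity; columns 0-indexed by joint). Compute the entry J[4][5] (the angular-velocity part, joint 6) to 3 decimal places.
-0.946

axis z_5 = (0.1607,-0.9464,-0.2803); lever o_n−o_5 = (0.4822,-2.8391,-0.8410)
cross product → J_v[:, 5] = (-0.0000,-0.0000,0.0000)
J_ω[:, 5] = z_5
entry J[4][5] = -0.9464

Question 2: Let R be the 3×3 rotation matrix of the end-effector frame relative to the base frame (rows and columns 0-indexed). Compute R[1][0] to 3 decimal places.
0.201

End-effector x-axis (col 0 of R) = (-0.3870,0.2008,-0.8999)
R[1][0] = 0.2008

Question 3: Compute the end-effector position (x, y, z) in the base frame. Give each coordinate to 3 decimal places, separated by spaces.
after link 1: o_1 = (-1.5000, -2.5981, 4.0000)
after link 2: o_2 = (-0.0179, -4.0311, 3.1340)
after link 3: o_3 = (-2.6212, -5.7116, 6.3587)
after link 4: o_4 = (-1.2070, -3.2621, 11.2577)
after link 5: o_5 = (-4.1710, -4.8604, 14.9537)
after link 6: o_6 = (-3.6888, -7.6994, 14.1127)

-3.689 -7.699 14.113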